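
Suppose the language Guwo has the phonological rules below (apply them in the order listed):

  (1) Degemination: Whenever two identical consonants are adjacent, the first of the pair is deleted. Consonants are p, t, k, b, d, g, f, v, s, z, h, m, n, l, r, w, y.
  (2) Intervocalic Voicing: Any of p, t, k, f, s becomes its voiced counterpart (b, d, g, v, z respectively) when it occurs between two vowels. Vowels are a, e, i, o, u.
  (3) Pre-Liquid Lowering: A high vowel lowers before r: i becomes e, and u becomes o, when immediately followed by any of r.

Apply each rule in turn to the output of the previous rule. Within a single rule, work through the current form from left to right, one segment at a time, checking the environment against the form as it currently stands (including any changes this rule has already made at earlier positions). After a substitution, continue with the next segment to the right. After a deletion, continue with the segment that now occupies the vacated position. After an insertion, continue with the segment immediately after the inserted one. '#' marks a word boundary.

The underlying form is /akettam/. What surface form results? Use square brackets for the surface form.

[agedam]

(1) Degemination: [akettam] → [aketam]
(2) Intervocalic Voicing: [aketam] → [agedam]
(3) Pre-Liquid Lowering: no change — [agedam]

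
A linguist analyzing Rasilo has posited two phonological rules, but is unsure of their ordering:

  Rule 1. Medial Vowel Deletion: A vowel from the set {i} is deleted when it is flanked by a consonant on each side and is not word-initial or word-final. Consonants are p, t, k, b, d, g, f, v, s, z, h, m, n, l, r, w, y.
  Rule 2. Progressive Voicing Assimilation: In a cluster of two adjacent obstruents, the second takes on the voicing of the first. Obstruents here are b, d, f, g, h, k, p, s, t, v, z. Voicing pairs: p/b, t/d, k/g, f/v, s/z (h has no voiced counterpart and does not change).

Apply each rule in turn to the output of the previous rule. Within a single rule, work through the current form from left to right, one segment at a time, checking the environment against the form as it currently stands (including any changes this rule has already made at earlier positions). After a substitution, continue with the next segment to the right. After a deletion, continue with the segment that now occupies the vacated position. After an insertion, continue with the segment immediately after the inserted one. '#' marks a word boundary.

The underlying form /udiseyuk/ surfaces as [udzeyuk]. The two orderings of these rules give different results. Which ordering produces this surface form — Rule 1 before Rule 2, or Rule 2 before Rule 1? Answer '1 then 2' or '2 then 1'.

1 then 2

Order 1 then 2:
  1 Medial Vowel Deletion: [udiseyuk] → [udseyuk]
  2 Progressive Voicing Assimilation: [udseyuk] → [udzeyuk]
  result: [udzeyuk]
Order 2 then 1:
  2 Progressive Voicing Assimilation: no change — [udiseyuk]
  1 Medial Vowel Deletion: [udiseyuk] → [udseyuk]
  result: [udseyuk]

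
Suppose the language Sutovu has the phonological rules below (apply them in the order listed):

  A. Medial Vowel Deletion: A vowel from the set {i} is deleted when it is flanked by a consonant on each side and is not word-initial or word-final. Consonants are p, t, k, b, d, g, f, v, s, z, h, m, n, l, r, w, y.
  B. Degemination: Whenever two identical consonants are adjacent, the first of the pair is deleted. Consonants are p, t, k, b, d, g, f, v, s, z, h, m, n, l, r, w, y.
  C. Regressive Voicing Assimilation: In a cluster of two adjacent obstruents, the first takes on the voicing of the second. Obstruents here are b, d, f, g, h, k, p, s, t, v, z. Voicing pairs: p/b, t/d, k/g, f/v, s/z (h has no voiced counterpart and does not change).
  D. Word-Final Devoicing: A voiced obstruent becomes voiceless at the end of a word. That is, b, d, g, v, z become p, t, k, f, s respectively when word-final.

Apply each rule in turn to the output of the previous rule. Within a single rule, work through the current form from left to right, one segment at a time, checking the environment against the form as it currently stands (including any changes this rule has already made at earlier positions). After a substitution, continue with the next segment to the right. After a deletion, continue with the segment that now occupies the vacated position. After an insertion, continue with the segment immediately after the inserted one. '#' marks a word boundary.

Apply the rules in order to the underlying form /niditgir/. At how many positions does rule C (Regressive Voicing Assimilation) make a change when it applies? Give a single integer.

A Medial Vowel Deletion: [niditgir] → [ndtgr]
B Degemination: no change — [ndtgr]
C Regressive Voicing Assimilation: [ndtgr] → [ntdgr]
D Word-Final Devoicing: no change — [ntdgr]
Rule C changed 2 position(s).

2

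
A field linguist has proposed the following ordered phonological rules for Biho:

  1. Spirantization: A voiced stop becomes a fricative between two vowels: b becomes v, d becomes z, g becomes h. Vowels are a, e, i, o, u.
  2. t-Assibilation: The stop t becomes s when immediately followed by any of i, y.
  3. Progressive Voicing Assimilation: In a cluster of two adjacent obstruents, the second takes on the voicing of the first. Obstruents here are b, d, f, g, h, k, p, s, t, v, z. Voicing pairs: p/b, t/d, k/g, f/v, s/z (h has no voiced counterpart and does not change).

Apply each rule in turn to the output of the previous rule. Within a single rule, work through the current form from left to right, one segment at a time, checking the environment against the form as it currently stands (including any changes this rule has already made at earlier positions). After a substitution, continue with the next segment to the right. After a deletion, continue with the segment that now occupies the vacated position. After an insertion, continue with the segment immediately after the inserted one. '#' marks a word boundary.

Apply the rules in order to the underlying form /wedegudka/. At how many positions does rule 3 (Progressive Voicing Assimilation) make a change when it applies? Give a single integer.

1 Spirantization: [wedegudka] → [wezehudka]
2 t-Assibilation: no change — [wezehudka]
3 Progressive Voicing Assimilation: [wezehudka] → [wezehudga]
Rule 3 changed 1 position(s).

1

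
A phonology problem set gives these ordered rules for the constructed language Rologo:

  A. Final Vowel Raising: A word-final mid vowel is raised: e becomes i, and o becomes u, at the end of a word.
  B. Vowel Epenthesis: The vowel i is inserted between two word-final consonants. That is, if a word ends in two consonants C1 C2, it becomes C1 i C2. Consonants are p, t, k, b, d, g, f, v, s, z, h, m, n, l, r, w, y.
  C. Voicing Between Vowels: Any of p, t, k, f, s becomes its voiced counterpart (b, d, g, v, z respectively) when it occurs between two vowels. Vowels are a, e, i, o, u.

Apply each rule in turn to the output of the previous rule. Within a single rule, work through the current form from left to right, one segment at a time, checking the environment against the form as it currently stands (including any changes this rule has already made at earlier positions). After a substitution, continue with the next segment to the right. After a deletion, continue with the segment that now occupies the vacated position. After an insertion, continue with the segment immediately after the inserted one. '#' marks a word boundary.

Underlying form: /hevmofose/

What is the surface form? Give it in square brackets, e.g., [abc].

[hevmovozi]

A Final Vowel Raising: [hevmofose] → [hevmofosi]
B Vowel Epenthesis: no change — [hevmofosi]
C Voicing Between Vowels: [hevmofosi] → [hevmovozi]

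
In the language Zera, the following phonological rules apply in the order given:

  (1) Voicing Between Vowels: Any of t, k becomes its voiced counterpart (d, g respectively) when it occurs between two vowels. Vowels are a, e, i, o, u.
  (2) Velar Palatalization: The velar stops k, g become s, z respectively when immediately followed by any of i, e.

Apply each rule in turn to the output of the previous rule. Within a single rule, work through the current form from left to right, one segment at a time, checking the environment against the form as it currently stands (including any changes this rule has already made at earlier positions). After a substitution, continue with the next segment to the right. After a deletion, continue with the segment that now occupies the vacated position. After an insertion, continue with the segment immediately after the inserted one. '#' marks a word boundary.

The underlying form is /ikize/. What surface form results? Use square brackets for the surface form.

(1) Voicing Between Vowels: [ikize] → [igize]
(2) Velar Palatalization: [igize] → [izize]

[izize]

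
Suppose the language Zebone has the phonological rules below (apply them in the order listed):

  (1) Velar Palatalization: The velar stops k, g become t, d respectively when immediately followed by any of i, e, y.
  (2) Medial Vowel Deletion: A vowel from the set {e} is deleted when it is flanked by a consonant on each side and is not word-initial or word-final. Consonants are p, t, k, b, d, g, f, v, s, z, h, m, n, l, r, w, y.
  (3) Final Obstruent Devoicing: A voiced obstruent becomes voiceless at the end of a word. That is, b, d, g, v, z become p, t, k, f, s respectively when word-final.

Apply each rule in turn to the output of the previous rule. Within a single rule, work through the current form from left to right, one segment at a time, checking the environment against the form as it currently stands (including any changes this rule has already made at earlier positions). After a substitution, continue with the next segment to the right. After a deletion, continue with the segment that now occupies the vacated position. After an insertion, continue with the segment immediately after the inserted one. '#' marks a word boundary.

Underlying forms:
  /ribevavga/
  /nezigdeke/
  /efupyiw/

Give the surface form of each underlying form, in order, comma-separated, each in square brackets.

/ribevavga/:
  (1) Velar Palatalization: no change — [ribevavga]
  (2) Medial Vowel Deletion: [ribevavga] → [ribvavga]
  (3) Final Obstruent Devoicing: no change — [ribvavga]
/nezigdeke/:
  (1) Velar Palatalization: [nezigdeke] → [nezigdete]
  (2) Medial Vowel Deletion: [nezigdete] → [nzigdte]
  (3) Final Obstruent Devoicing: no change — [nzigdte]
/efupyiw/:
  (1) Velar Palatalization: no change — [efupyiw]
  (2) Medial Vowel Deletion: no change — [efupyiw]
  (3) Final Obstruent Devoicing: no change — [efupyiw]

[ribvavga], [nzigdte], [efupyiw]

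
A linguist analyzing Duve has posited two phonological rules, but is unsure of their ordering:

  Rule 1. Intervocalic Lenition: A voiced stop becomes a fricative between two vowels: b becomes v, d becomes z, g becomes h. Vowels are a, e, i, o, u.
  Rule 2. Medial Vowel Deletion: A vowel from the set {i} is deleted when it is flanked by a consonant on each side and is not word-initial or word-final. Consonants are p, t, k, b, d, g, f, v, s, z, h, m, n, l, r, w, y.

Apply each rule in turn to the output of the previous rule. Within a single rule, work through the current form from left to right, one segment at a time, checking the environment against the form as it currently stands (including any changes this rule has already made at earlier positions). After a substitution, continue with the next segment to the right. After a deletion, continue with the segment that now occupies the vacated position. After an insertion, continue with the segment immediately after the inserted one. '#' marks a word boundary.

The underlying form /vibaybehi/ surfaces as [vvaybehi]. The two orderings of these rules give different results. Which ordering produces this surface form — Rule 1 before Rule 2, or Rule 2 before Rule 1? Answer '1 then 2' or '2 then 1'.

1 then 2

Order 1 then 2:
  1 Intervocalic Lenition: [vibaybehi] → [vivaybehi]
  2 Medial Vowel Deletion: [vivaybehi] → [vvaybehi]
  result: [vvaybehi]
Order 2 then 1:
  2 Medial Vowel Deletion: [vibaybehi] → [vbaybehi]
  1 Intervocalic Lenition: no change — [vbaybehi]
  result: [vbaybehi]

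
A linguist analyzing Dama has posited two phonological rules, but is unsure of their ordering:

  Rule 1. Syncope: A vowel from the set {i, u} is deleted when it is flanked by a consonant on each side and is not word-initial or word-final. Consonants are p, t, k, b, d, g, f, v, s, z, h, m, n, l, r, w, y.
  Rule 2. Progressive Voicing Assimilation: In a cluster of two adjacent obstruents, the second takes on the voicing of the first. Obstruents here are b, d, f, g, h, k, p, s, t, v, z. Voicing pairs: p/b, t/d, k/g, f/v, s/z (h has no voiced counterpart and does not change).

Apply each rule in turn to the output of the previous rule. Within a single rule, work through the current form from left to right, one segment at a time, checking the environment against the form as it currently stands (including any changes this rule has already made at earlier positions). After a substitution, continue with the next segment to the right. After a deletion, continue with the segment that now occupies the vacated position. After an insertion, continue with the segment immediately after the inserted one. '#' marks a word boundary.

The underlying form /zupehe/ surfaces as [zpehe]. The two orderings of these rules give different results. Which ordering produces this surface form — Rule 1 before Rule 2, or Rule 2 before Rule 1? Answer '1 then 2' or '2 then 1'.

2 then 1

Order 1 then 2:
  1 Syncope: [zupehe] → [zpehe]
  2 Progressive Voicing Assimilation: [zpehe] → [zbehe]
  result: [zbehe]
Order 2 then 1:
  2 Progressive Voicing Assimilation: no change — [zupehe]
  1 Syncope: [zupehe] → [zpehe]
  result: [zpehe]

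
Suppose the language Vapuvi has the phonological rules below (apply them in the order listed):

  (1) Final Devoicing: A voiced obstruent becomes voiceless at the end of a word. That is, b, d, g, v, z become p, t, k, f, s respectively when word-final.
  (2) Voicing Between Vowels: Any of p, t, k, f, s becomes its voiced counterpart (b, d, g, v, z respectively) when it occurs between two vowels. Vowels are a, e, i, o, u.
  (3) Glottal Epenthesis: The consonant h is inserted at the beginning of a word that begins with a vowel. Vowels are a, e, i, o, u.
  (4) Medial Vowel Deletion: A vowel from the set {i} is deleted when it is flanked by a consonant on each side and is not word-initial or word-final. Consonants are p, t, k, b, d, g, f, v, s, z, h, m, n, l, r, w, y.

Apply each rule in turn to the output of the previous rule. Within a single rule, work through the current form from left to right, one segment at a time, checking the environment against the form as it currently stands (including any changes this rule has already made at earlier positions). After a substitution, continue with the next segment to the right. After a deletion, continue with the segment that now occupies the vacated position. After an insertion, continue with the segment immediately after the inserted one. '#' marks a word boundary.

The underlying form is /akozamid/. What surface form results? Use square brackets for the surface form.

[hagozamt]

(1) Final Devoicing: [akozamid] → [akozamit]
(2) Voicing Between Vowels: [akozamit] → [agozamit]
(3) Glottal Epenthesis: [agozamit] → [hagozamit]
(4) Medial Vowel Deletion: [hagozamit] → [hagozamt]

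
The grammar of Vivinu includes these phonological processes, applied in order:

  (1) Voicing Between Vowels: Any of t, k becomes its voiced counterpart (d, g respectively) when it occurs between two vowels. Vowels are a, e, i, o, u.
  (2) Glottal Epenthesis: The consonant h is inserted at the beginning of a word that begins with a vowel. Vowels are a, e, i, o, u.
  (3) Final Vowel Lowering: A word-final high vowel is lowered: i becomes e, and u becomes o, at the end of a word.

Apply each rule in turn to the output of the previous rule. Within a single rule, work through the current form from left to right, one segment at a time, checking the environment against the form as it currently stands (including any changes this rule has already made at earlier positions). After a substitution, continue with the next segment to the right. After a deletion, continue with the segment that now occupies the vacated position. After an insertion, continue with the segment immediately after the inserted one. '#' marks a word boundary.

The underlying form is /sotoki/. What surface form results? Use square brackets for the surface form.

(1) Voicing Between Vowels: [sotoki] → [sodogi]
(2) Glottal Epenthesis: no change — [sodogi]
(3) Final Vowel Lowering: [sodogi] → [sodoge]

[sodoge]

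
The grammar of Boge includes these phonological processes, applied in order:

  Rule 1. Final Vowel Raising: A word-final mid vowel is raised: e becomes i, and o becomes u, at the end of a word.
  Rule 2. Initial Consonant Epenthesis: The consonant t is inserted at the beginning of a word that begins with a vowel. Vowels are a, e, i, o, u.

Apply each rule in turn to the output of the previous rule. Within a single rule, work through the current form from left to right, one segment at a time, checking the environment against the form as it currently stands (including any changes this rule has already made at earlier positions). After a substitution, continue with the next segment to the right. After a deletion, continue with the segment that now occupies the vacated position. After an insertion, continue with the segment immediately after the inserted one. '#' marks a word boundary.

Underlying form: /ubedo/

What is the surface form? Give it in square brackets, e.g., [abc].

[tubedu]

Rule 1 Final Vowel Raising: [ubedo] → [ubedu]
Rule 2 Initial Consonant Epenthesis: [ubedu] → [tubedu]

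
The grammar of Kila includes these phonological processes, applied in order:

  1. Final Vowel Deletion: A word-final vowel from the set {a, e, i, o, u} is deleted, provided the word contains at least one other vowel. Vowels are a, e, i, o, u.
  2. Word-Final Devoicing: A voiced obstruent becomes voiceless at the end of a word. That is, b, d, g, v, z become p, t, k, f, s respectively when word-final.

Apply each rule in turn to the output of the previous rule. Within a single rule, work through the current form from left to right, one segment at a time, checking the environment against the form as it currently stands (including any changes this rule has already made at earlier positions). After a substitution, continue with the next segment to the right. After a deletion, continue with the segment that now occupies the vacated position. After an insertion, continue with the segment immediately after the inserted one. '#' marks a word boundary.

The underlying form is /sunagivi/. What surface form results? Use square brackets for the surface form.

1 Final Vowel Deletion: [sunagivi] → [sunagiv]
2 Word-Final Devoicing: [sunagiv] → [sunagif]

[sunagif]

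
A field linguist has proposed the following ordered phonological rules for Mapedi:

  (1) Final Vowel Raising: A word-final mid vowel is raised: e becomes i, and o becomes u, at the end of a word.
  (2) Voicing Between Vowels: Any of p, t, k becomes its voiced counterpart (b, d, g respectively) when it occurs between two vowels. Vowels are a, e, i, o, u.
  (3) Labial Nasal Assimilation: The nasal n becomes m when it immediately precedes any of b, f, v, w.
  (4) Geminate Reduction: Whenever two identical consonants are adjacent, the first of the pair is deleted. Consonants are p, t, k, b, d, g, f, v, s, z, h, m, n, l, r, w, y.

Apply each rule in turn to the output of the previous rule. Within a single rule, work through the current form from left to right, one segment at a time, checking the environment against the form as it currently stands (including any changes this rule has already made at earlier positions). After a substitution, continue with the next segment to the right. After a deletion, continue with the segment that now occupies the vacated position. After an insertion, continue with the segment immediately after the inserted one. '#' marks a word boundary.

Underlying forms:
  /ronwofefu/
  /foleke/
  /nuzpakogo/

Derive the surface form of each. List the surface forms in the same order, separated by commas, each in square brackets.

/ronwofefu/:
  (1) Final Vowel Raising: no change — [ronwofefu]
  (2) Voicing Between Vowels: no change — [ronwofefu]
  (3) Labial Nasal Assimilation: [ronwofefu] → [romwofefu]
  (4) Geminate Reduction: no change — [romwofefu]
/foleke/:
  (1) Final Vowel Raising: [foleke] → [foleki]
  (2) Voicing Between Vowels: [foleki] → [folegi]
  (3) Labial Nasal Assimilation: no change — [folegi]
  (4) Geminate Reduction: no change — [folegi]
/nuzpakogo/:
  (1) Final Vowel Raising: [nuzpakogo] → [nuzpakogu]
  (2) Voicing Between Vowels: [nuzpakogu] → [nuzpagogu]
  (3) Labial Nasal Assimilation: no change — [nuzpagogu]
  (4) Geminate Reduction: no change — [nuzpagogu]

[romwofefu], [folegi], [nuzpagogu]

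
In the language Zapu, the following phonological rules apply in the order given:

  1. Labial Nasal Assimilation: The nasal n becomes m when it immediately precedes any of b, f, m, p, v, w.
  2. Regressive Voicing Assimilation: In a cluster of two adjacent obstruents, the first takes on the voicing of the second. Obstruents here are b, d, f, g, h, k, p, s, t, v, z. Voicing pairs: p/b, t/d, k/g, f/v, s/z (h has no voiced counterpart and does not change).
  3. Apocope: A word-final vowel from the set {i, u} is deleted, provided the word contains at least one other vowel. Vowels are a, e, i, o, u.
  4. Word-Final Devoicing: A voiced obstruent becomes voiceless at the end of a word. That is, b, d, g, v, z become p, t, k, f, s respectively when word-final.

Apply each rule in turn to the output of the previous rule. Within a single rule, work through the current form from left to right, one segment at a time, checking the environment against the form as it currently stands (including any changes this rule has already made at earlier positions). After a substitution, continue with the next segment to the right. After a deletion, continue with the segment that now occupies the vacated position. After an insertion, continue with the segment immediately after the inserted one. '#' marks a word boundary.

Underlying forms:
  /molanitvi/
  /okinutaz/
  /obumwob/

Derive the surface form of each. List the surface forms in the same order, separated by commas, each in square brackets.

[molanidf], [okinutas], [obumwop]

/molanitvi/:
  1 Labial Nasal Assimilation: no change — [molanitvi]
  2 Regressive Voicing Assimilation: [molanitvi] → [molanidvi]
  3 Apocope: [molanidvi] → [molanidv]
  4 Word-Final Devoicing: [molanidv] → [molanidf]
/okinutaz/:
  1 Labial Nasal Assimilation: no change — [okinutaz]
  2 Regressive Voicing Assimilation: no change — [okinutaz]
  3 Apocope: no change — [okinutaz]
  4 Word-Final Devoicing: [okinutaz] → [okinutas]
/obumwob/:
  1 Labial Nasal Assimilation: no change — [obumwob]
  2 Regressive Voicing Assimilation: no change — [obumwob]
  3 Apocope: no change — [obumwob]
  4 Word-Final Devoicing: [obumwob] → [obumwop]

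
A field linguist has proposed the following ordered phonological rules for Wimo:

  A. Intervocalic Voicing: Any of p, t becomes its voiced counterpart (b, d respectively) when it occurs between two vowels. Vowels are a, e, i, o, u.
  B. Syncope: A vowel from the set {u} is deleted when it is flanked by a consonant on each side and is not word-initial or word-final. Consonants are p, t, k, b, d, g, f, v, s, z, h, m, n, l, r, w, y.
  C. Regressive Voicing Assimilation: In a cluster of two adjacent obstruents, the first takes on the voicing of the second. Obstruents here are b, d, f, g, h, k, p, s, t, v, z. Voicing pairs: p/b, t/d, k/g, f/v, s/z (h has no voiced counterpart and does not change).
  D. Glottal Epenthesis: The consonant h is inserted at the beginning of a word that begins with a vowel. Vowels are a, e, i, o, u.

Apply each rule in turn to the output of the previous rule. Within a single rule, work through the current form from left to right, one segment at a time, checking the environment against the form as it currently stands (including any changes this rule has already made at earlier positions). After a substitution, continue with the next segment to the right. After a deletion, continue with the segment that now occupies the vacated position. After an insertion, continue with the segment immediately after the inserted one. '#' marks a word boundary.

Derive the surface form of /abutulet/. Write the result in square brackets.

[habdlet]

A Intervocalic Voicing: [abutulet] → [abudulet]
B Syncope: [abudulet] → [abdlet]
C Regressive Voicing Assimilation: no change — [abdlet]
D Glottal Epenthesis: [abdlet] → [habdlet]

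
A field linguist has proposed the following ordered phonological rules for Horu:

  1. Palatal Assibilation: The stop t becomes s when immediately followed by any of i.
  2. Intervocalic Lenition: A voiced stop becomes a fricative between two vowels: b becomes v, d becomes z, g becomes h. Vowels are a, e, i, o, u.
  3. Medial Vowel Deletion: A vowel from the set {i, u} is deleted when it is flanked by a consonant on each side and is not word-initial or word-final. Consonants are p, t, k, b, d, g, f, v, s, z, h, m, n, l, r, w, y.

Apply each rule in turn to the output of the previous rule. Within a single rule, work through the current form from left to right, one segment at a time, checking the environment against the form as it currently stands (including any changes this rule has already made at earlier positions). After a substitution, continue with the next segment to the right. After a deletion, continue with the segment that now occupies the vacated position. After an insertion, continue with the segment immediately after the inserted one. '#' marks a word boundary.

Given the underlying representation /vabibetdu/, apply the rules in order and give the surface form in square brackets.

[vavvetdu]

1 Palatal Assibilation: no change — [vabibetdu]
2 Intervocalic Lenition: [vabibetdu] → [vavivetdu]
3 Medial Vowel Deletion: [vavivetdu] → [vavvetdu]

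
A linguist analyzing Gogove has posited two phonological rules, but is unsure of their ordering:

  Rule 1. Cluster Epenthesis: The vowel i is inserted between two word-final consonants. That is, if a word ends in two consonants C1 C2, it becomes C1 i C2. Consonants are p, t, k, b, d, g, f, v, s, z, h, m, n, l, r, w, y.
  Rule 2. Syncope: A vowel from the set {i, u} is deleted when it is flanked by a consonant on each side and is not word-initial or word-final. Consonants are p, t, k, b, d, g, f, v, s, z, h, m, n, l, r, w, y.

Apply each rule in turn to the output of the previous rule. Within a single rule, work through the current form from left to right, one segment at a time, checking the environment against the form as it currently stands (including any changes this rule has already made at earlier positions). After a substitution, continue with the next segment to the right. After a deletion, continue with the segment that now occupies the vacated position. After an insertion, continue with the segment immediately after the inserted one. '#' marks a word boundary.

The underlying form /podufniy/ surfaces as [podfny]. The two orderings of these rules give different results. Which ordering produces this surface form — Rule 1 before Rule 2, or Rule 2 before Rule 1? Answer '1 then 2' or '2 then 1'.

1 then 2

Order 1 then 2:
  1 Cluster Epenthesis: no change — [podufniy]
  2 Syncope: [podufniy] → [podfny]
  result: [podfny]
Order 2 then 1:
  2 Syncope: [podufniy] → [podfny]
  1 Cluster Epenthesis: [podfny] → [podfniy]
  result: [podfniy]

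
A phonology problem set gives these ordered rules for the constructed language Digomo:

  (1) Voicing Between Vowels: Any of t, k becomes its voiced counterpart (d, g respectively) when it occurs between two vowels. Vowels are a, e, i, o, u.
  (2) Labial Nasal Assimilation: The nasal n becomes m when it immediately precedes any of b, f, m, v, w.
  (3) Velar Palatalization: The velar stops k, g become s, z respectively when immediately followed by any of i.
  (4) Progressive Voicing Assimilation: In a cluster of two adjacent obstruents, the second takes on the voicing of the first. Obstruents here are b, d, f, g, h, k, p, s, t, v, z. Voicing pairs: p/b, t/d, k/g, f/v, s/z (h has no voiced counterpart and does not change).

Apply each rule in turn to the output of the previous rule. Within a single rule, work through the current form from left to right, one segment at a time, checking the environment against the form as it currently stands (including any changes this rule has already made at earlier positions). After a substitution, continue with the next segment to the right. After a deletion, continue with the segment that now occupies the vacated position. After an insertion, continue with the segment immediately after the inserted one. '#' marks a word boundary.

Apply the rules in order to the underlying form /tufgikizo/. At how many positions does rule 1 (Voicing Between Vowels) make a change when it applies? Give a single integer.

1

(1) Voicing Between Vowels: [tufgikizo] → [tufgigizo]
(2) Labial Nasal Assimilation: no change — [tufgigizo]
(3) Velar Palatalization: [tufgigizo] → [tufzizizo]
(4) Progressive Voicing Assimilation: [tufzizizo] → [tufsizizo]
Rule 1 changed 1 position(s).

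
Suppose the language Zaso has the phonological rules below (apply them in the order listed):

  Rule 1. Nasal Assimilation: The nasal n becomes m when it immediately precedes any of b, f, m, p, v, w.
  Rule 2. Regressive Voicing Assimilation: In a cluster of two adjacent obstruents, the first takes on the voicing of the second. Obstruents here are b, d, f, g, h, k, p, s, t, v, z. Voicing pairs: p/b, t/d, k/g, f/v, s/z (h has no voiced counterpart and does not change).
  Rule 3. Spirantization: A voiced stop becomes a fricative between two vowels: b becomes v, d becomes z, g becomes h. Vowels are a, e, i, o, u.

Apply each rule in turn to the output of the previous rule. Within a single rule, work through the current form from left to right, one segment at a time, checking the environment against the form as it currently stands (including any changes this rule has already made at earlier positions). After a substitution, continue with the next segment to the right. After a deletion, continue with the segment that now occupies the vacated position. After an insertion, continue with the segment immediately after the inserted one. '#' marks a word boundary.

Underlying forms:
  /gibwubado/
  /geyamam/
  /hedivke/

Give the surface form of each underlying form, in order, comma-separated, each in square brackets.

[gibwuvazo], [geyamam], [hezifke]

/gibwubado/:
  Rule 1 Nasal Assimilation: no change — [gibwubado]
  Rule 2 Regressive Voicing Assimilation: no change — [gibwubado]
  Rule 3 Spirantization: [gibwubado] → [gibwuvazo]
/geyamam/:
  Rule 1 Nasal Assimilation: no change — [geyamam]
  Rule 2 Regressive Voicing Assimilation: no change — [geyamam]
  Rule 3 Spirantization: no change — [geyamam]
/hedivke/:
  Rule 1 Nasal Assimilation: no change — [hedivke]
  Rule 2 Regressive Voicing Assimilation: [hedivke] → [hedifke]
  Rule 3 Spirantization: [hedifke] → [hezifke]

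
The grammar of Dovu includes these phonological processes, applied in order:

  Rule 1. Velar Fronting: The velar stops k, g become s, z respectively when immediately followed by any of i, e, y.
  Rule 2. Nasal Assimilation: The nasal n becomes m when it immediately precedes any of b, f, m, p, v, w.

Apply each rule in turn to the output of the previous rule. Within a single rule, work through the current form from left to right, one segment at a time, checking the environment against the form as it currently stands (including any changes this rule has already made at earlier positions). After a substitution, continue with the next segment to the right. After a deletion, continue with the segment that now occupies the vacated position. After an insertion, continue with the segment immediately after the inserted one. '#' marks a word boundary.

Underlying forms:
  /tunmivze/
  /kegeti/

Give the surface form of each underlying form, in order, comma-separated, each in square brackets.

/tunmivze/:
  Rule 1 Velar Fronting: no change — [tunmivze]
  Rule 2 Nasal Assimilation: [tunmivze] → [tummivze]
/kegeti/:
  Rule 1 Velar Fronting: [kegeti] → [sezeti]
  Rule 2 Nasal Assimilation: no change — [sezeti]

[tummivze], [sezeti]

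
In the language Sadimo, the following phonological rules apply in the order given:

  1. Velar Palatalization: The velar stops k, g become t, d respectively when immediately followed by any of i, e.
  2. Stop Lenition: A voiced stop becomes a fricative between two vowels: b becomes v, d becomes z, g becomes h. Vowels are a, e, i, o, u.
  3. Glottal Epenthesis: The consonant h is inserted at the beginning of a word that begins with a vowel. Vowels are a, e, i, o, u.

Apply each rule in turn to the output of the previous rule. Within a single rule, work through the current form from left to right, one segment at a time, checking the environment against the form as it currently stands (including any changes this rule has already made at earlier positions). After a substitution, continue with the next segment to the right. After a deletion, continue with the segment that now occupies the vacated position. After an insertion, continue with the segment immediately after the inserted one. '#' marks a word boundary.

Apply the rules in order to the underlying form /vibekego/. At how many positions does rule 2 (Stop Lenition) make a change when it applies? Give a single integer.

1 Velar Palatalization: [vibekego] → [vibetego]
2 Stop Lenition: [vibetego] → [viveteho]
3 Glottal Epenthesis: no change — [viveteho]
Rule 2 changed 2 position(s).

2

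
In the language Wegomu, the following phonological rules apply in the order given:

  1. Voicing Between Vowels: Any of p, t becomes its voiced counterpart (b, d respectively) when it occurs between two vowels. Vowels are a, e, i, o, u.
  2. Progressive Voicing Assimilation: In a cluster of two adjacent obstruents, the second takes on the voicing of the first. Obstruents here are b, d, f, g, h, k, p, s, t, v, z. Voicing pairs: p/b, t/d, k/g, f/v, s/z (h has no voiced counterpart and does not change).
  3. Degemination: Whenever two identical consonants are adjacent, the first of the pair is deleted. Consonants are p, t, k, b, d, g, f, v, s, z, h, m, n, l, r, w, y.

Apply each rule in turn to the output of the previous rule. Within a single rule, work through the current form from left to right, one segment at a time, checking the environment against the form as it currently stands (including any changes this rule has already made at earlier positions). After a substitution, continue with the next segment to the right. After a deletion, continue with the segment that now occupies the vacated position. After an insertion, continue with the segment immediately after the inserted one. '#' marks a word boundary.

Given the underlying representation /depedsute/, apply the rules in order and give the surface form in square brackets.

1 Voicing Between Vowels: [depedsute] → [debedsude]
2 Progressive Voicing Assimilation: [debedsude] → [debedzude]
3 Degemination: no change — [debedzude]

[debedzude]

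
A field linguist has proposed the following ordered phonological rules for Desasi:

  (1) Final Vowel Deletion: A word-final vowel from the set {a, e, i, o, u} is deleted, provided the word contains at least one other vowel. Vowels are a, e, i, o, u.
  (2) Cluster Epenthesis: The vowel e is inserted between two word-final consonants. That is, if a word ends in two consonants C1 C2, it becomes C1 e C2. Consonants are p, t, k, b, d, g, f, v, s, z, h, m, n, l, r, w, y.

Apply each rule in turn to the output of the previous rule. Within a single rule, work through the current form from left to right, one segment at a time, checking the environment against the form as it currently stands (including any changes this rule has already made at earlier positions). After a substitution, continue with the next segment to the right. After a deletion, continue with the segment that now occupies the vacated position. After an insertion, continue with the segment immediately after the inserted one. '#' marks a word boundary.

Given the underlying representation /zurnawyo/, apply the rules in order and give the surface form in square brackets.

(1) Final Vowel Deletion: [zurnawyo] → [zurnawy]
(2) Cluster Epenthesis: [zurnawy] → [zurnawey]

[zurnawey]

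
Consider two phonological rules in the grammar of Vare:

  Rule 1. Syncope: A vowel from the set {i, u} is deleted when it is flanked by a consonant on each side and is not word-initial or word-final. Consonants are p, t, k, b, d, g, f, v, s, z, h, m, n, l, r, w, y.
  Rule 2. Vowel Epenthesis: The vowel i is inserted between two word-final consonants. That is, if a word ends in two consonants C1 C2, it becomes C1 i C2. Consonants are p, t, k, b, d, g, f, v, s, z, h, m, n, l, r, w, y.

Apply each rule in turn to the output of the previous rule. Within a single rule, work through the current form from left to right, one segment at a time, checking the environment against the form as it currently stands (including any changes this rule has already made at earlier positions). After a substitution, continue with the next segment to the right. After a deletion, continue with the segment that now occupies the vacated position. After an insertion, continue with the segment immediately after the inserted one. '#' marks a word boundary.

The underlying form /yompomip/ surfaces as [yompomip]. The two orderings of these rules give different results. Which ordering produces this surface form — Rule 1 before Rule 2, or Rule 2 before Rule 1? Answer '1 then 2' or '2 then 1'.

1 then 2

Order 1 then 2:
  1 Syncope: [yompomip] → [yompomp]
  2 Vowel Epenthesis: [yompomp] → [yompomip]
  result: [yompomip]
Order 2 then 1:
  2 Vowel Epenthesis: no change — [yompomip]
  1 Syncope: [yompomip] → [yompomp]
  result: [yompomp]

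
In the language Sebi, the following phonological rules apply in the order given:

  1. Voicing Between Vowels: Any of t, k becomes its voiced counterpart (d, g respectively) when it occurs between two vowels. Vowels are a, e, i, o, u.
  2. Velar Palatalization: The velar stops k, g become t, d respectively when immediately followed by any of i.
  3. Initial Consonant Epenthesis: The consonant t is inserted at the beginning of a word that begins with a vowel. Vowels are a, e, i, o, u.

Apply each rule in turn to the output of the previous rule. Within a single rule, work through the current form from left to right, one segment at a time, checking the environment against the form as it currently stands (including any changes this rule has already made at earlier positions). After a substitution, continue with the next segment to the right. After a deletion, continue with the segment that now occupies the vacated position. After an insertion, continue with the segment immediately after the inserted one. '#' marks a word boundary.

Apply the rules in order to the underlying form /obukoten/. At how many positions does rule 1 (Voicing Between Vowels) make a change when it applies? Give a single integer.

1 Voicing Between Vowels: [obukoten] → [obugoden]
2 Velar Palatalization: no change — [obugoden]
3 Initial Consonant Epenthesis: [obugoden] → [tobugoden]
Rule 1 changed 2 position(s).

2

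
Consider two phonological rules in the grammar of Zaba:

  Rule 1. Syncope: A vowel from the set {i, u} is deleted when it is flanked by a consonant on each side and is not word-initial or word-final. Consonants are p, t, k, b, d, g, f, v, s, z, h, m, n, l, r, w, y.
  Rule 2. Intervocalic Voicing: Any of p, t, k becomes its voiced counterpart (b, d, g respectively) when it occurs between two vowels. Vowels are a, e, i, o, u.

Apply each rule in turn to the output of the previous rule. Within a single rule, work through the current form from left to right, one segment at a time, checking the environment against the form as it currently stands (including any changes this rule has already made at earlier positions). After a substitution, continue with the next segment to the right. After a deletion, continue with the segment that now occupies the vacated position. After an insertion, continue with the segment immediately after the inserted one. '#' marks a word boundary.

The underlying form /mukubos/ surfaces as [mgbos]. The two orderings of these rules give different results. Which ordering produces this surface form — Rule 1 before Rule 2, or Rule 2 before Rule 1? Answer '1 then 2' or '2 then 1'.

2 then 1

Order 1 then 2:
  1 Syncope: [mukubos] → [mkbos]
  2 Intervocalic Voicing: no change — [mkbos]
  result: [mkbos]
Order 2 then 1:
  2 Intervocalic Voicing: [mukubos] → [mugubos]
  1 Syncope: [mugubos] → [mgbos]
  result: [mgbos]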